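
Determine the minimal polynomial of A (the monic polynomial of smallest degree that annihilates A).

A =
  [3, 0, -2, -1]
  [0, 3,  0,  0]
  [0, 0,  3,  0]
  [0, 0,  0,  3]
x^2 - 6*x + 9

The characteristic polynomial is χ_A(x) = (x - 3)^4, so the eigenvalues are known. The minimal polynomial is
  m_A(x) = Π_λ (x − λ)^{k_λ}
where k_λ is the size of the *largest* Jordan block for λ (equivalently, the smallest k with (A − λI)^k v = 0 for every generalised eigenvector v of λ).

  λ = 3: largest Jordan block has size 2, contributing (x − 3)^2

So m_A(x) = (x - 3)^2 = x^2 - 6*x + 9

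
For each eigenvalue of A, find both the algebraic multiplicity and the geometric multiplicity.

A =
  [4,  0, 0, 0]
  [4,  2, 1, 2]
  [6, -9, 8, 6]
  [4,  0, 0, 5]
λ = 4: alg = 1, geom = 1; λ = 5: alg = 3, geom = 2

Step 1 — factor the characteristic polynomial to read off the algebraic multiplicities:
  χ_A(x) = (x - 5)^3*(x - 4)

Step 2 — compute geometric multiplicities via the rank-nullity identity g(λ) = n − rank(A − λI):
  rank(A − (4)·I) = 3, so dim ker(A − (4)·I) = n − 3 = 1
  rank(A − (5)·I) = 2, so dim ker(A − (5)·I) = n − 2 = 2

Summary:
  λ = 4: algebraic multiplicity = 1, geometric multiplicity = 1
  λ = 5: algebraic multiplicity = 3, geometric multiplicity = 2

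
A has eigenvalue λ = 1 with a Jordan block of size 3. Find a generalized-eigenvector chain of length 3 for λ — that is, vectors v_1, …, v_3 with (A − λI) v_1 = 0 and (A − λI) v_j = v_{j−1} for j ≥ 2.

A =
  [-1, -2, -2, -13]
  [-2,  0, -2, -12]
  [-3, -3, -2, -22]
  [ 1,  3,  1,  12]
A Jordan chain for λ = 1 of length 3:
v_1 = (1, 0, -1, 0)ᵀ
v_2 = (-2, -2, -3, 1)ᵀ
v_3 = (1, 0, 0, 0)ᵀ

Let N = A − (1)·I. We want v_3 with N^3 v_3 = 0 but N^2 v_3 ≠ 0; then v_{j-1} := N · v_j for j = 3, …, 2.

Pick v_3 = (1, 0, 0, 0)ᵀ.
Then v_2 = N · v_3 = (-2, -2, -3, 1)ᵀ.
Then v_1 = N · v_2 = (1, 0, -1, 0)ᵀ.

Sanity check: (A − (1)·I) v_1 = (0, 0, 0, 0)ᵀ = 0. ✓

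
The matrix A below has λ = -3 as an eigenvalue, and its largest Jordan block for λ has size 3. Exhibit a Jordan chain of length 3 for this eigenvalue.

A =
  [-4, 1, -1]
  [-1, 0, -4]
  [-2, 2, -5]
A Jordan chain for λ = -3 of length 3:
v_1 = (2, 6, 4)ᵀ
v_2 = (-1, -1, -2)ᵀ
v_3 = (1, 0, 0)ᵀ

Let N = A − (-3)·I. We want v_3 with N^3 v_3 = 0 but N^2 v_3 ≠ 0; then v_{j-1} := N · v_j for j = 3, …, 2.

Pick v_3 = (1, 0, 0)ᵀ.
Then v_2 = N · v_3 = (-1, -1, -2)ᵀ.
Then v_1 = N · v_2 = (2, 6, 4)ᵀ.

Sanity check: (A − (-3)·I) v_1 = (0, 0, 0)ᵀ = 0. ✓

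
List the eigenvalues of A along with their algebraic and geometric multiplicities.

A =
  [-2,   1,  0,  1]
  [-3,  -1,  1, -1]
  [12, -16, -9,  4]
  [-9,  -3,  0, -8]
λ = -5: alg = 4, geom = 2

Step 1 — factor the characteristic polynomial to read off the algebraic multiplicities:
  χ_A(x) = (x + 5)^4

Step 2 — compute geometric multiplicities via the rank-nullity identity g(λ) = n − rank(A − λI):
  rank(A − (-5)·I) = 2, so dim ker(A − (-5)·I) = n − 2 = 2

Summary:
  λ = -5: algebraic multiplicity = 4, geometric multiplicity = 2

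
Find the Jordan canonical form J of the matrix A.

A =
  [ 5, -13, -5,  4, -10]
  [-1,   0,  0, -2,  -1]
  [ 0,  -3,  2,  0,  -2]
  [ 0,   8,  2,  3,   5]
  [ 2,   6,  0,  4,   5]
J_3(3) ⊕ J_2(3)

The characteristic polynomial is
  det(x·I − A) = x^5 - 15*x^4 + 90*x^3 - 270*x^2 + 405*x - 243 = (x - 3)^5

Eigenvalues and multiplicities (the geometric multiplicity of λ is n − rank(A − λI), which equals the number of Jordan blocks for λ):
  λ = 3: algebraic multiplicity = 5, geometric multiplicity = 2

Determining the block sizes for each eigenvalue:
  λ = 3: with am = 5 and gm = 2, the partition is not yet determined (e.g. several partitions of 5 into 2 parts exist). Let N = A − (3)·I. Computing rank(N^1) = 3, rank(N^2) = 1, rank(N^3) = 0; the number of blocks of size ≥ j is rank(N^{j−1}) − rank(N^j), giving [2, 2, 1]. So we have 1 block(s) of size 3, 1 block(s) of size 2 → block sizes [3, 2]

Assembling the blocks gives a Jordan form
J =
  [3, 1, 0, 0, 0]
  [0, 3, 1, 0, 0]
  [0, 0, 3, 0, 0]
  [0, 0, 0, 3, 1]
  [0, 0, 0, 0, 3]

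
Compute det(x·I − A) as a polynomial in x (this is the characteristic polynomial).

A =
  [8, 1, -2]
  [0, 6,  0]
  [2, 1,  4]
x^3 - 18*x^2 + 108*x - 216

Expanding det(x·I − A) (e.g. by cofactor expansion or by noting that A is similar to its Jordan form J, which has the same characteristic polynomial as A) gives
  χ_A(x) = x^3 - 18*x^2 + 108*x - 216
which factors as (x - 6)^3. The eigenvalues (with algebraic multiplicities) are λ = 6 with multiplicity 3.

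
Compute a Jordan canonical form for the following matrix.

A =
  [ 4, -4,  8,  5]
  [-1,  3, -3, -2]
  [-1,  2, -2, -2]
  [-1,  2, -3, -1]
J_3(1) ⊕ J_1(1)

The characteristic polynomial is
  det(x·I − A) = x^4 - 4*x^3 + 6*x^2 - 4*x + 1 = (x - 1)^4

Eigenvalues and multiplicities (the geometric multiplicity of λ is n − rank(A − λI), which equals the number of Jordan blocks for λ):
  λ = 1: algebraic multiplicity = 4, geometric multiplicity = 2

Determining the block sizes for each eigenvalue:
  λ = 1: with am = 4 and gm = 2, the partition is not yet determined (e.g. several partitions of 4 into 2 parts exist). Let N = A − (1)·I. Computing rank(N^1) = 2, rank(N^2) = 1, rank(N^3) = 0; the number of blocks of size ≥ j is rank(N^{j−1}) − rank(N^j), giving [2, 1, 1]. So we have 1 block(s) of size 3, 1 block(s) of size 1 → block sizes [3, 1]

Assembling the blocks gives a Jordan form
J =
  [1, 1, 0, 0]
  [0, 1, 1, 0]
  [0, 0, 1, 0]
  [0, 0, 0, 1]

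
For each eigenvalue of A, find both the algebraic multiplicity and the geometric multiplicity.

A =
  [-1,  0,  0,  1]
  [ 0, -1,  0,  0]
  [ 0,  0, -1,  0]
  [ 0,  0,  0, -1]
λ = -1: alg = 4, geom = 3

Step 1 — factor the characteristic polynomial to read off the algebraic multiplicities:
  χ_A(x) = (x + 1)^4

Step 2 — compute geometric multiplicities via the rank-nullity identity g(λ) = n − rank(A − λI):
  rank(A − (-1)·I) = 1, so dim ker(A − (-1)·I) = n − 1 = 3

Summary:
  λ = -1: algebraic multiplicity = 4, geometric multiplicity = 3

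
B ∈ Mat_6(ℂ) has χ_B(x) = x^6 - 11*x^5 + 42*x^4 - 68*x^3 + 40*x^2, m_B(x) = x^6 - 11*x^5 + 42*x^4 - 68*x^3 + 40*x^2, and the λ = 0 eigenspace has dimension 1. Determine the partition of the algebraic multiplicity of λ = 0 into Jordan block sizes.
Block sizes for λ = 0: [2]

Step 1 — from the characteristic polynomial, algebraic multiplicity of λ = 0 is 2. From dim ker(B − (0)·I) = 1, there are exactly 1 Jordan blocks for λ = 0.
Step 2 — from the minimal polynomial, the factor (x − 0)^2 tells us the largest block for λ = 0 has size 2.
Step 3 — with total size 2, 1 blocks, and largest block 2, the block sizes (in nonincreasing order) are [2].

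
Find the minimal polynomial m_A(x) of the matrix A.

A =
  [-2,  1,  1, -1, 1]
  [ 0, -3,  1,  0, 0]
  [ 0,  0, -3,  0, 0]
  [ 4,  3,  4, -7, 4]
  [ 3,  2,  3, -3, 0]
x^3 + 9*x^2 + 27*x + 27

The characteristic polynomial is χ_A(x) = (x + 3)^5, so the eigenvalues are known. The minimal polynomial is
  m_A(x) = Π_λ (x − λ)^{k_λ}
where k_λ is the size of the *largest* Jordan block for λ (equivalently, the smallest k with (A − λI)^k v = 0 for every generalised eigenvector v of λ).

  λ = -3: largest Jordan block has size 3, contributing (x + 3)^3

So m_A(x) = (x + 3)^3 = x^3 + 9*x^2 + 27*x + 27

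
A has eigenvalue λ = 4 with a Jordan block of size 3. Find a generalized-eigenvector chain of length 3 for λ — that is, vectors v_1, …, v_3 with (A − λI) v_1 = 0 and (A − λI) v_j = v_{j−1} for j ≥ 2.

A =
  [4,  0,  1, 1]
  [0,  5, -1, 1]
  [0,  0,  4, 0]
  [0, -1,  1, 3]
A Jordan chain for λ = 4 of length 3:
v_1 = (-1, 0, 0, 0)ᵀ
v_2 = (0, 1, 0, -1)ᵀ
v_3 = (0, 1, 0, 0)ᵀ

Let N = A − (4)·I. We want v_3 with N^3 v_3 = 0 but N^2 v_3 ≠ 0; then v_{j-1} := N · v_j for j = 3, …, 2.

Pick v_3 = (0, 1, 0, 0)ᵀ.
Then v_2 = N · v_3 = (0, 1, 0, -1)ᵀ.
Then v_1 = N · v_2 = (-1, 0, 0, 0)ᵀ.

Sanity check: (A − (4)·I) v_1 = (0, 0, 0, 0)ᵀ = 0. ✓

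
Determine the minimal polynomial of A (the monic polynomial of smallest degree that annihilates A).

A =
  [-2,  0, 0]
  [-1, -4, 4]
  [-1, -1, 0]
x^3 + 6*x^2 + 12*x + 8

The characteristic polynomial is χ_A(x) = (x + 2)^3, so the eigenvalues are known. The minimal polynomial is
  m_A(x) = Π_λ (x − λ)^{k_λ}
where k_λ is the size of the *largest* Jordan block for λ (equivalently, the smallest k with (A − λI)^k v = 0 for every generalised eigenvector v of λ).

  λ = -2: largest Jordan block has size 3, contributing (x + 2)^3

So m_A(x) = (x + 2)^3 = x^3 + 6*x^2 + 12*x + 8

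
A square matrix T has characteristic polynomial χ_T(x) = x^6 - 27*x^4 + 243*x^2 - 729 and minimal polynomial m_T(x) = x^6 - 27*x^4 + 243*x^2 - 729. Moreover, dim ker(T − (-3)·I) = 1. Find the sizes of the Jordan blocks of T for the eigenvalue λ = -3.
Block sizes for λ = -3: [3]

Step 1 — from the characteristic polynomial, algebraic multiplicity of λ = -3 is 3. From dim ker(T − (-3)·I) = 1, there are exactly 1 Jordan blocks for λ = -3.
Step 2 — from the minimal polynomial, the factor (x + 3)^3 tells us the largest block for λ = -3 has size 3.
Step 3 — with total size 3, 1 blocks, and largest block 3, the block sizes (in nonincreasing order) are [3].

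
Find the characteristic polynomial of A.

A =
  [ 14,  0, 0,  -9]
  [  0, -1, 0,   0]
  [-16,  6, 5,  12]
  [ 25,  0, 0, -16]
x^4 - 2*x^3 - 12*x^2 - 14*x - 5

Expanding det(x·I − A) (e.g. by cofactor expansion or by noting that A is similar to its Jordan form J, which has the same characteristic polynomial as A) gives
  χ_A(x) = x^4 - 2*x^3 - 12*x^2 - 14*x - 5
which factors as (x - 5)*(x + 1)^3. The eigenvalues (with algebraic multiplicities) are λ = -1 with multiplicity 3, λ = 5 with multiplicity 1.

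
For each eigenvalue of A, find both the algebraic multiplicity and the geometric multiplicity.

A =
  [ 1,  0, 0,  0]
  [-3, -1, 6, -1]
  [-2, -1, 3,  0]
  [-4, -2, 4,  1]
λ = 1: alg = 4, geom = 2

Step 1 — factor the characteristic polynomial to read off the algebraic multiplicities:
  χ_A(x) = (x - 1)^4

Step 2 — compute geometric multiplicities via the rank-nullity identity g(λ) = n − rank(A − λI):
  rank(A − (1)·I) = 2, so dim ker(A − (1)·I) = n − 2 = 2

Summary:
  λ = 1: algebraic multiplicity = 4, geometric multiplicity = 2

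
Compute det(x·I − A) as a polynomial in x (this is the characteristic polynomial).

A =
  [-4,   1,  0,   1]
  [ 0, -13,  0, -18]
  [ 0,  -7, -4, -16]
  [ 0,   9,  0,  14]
x^4 + 7*x^3 - 12*x^2 - 176*x - 320

Expanding det(x·I − A) (e.g. by cofactor expansion or by noting that A is similar to its Jordan form J, which has the same characteristic polynomial as A) gives
  χ_A(x) = x^4 + 7*x^3 - 12*x^2 - 176*x - 320
which factors as (x - 5)*(x + 4)^3. The eigenvalues (with algebraic multiplicities) are λ = -4 with multiplicity 3, λ = 5 with multiplicity 1.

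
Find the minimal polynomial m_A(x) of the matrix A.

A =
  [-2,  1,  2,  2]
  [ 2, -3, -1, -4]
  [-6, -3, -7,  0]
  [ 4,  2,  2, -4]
x^3 + 12*x^2 + 48*x + 64

The characteristic polynomial is χ_A(x) = (x + 4)^4, so the eigenvalues are known. The minimal polynomial is
  m_A(x) = Π_λ (x − λ)^{k_λ}
where k_λ is the size of the *largest* Jordan block for λ (equivalently, the smallest k with (A − λI)^k v = 0 for every generalised eigenvector v of λ).

  λ = -4: largest Jordan block has size 3, contributing (x + 4)^3

So m_A(x) = (x + 4)^3 = x^3 + 12*x^2 + 48*x + 64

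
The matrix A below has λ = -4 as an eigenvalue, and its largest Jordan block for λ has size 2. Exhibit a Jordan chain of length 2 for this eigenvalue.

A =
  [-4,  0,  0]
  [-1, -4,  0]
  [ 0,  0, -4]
A Jordan chain for λ = -4 of length 2:
v_1 = (0, -1, 0)ᵀ
v_2 = (1, 0, 0)ᵀ

Let N = A − (-4)·I. We want v_2 with N^2 v_2 = 0 but N^1 v_2 ≠ 0; then v_{j-1} := N · v_j for j = 2, …, 2.

Pick v_2 = (1, 0, 0)ᵀ.
Then v_1 = N · v_2 = (0, -1, 0)ᵀ.

Sanity check: (A − (-4)·I) v_1 = (0, 0, 0)ᵀ = 0. ✓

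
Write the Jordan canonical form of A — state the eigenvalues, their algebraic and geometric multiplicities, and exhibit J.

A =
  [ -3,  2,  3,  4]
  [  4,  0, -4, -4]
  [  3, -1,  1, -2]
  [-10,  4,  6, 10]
J_3(2) ⊕ J_1(2)

The characteristic polynomial is
  det(x·I − A) = x^4 - 8*x^3 + 24*x^2 - 32*x + 16 = (x - 2)^4

Eigenvalues and multiplicities (the geometric multiplicity of λ is n − rank(A − λI), which equals the number of Jordan blocks for λ):
  λ = 2: algebraic multiplicity = 4, geometric multiplicity = 2

Determining the block sizes for each eigenvalue:
  λ = 2: with am = 4 and gm = 2, the partition is not yet determined (e.g. several partitions of 4 into 2 parts exist). Let N = A − (2)·I. Computing rank(N^1) = 2, rank(N^2) = 1, rank(N^3) = 0; the number of blocks of size ≥ j is rank(N^{j−1}) − rank(N^j), giving [2, 1, 1]. So we have 1 block(s) of size 3, 1 block(s) of size 1 → block sizes [3, 1]

Assembling the blocks gives a Jordan form
J =
  [2, 1, 0, 0]
  [0, 2, 1, 0]
  [0, 0, 2, 0]
  [0, 0, 0, 2]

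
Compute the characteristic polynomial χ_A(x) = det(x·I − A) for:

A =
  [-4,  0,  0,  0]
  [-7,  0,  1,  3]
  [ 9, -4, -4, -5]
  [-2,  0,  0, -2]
x^4 + 10*x^3 + 36*x^2 + 56*x + 32

Expanding det(x·I − A) (e.g. by cofactor expansion or by noting that A is similar to its Jordan form J, which has the same characteristic polynomial as A) gives
  χ_A(x) = x^4 + 10*x^3 + 36*x^2 + 56*x + 32
which factors as (x + 2)^3*(x + 4). The eigenvalues (with algebraic multiplicities) are λ = -4 with multiplicity 1, λ = -2 with multiplicity 3.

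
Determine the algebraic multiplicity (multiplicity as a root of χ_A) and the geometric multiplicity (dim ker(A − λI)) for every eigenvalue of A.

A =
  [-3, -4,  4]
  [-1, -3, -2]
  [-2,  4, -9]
λ = -5: alg = 3, geom = 2

Step 1 — factor the characteristic polynomial to read off the algebraic multiplicities:
  χ_A(x) = (x + 5)^3

Step 2 — compute geometric multiplicities via the rank-nullity identity g(λ) = n − rank(A − λI):
  rank(A − (-5)·I) = 1, so dim ker(A − (-5)·I) = n − 1 = 2

Summary:
  λ = -5: algebraic multiplicity = 3, geometric multiplicity = 2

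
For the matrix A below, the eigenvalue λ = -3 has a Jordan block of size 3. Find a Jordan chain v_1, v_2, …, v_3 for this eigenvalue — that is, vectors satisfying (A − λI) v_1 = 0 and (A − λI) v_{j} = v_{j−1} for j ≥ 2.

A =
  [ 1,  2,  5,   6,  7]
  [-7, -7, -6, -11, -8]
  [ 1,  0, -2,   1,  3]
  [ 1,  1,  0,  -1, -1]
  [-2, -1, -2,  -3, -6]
A Jordan chain for λ = -3 of length 3:
v_1 = (-1, -1, 0, 1, 0)ᵀ
v_2 = (4, -7, 1, 1, -2)ᵀ
v_3 = (1, 0, 0, 0, 0)ᵀ

Let N = A − (-3)·I. We want v_3 with N^3 v_3 = 0 but N^2 v_3 ≠ 0; then v_{j-1} := N · v_j for j = 3, …, 2.

Pick v_3 = (1, 0, 0, 0, 0)ᵀ.
Then v_2 = N · v_3 = (4, -7, 1, 1, -2)ᵀ.
Then v_1 = N · v_2 = (-1, -1, 0, 1, 0)ᵀ.

Sanity check: (A − (-3)·I) v_1 = (0, 0, 0, 0, 0)ᵀ = 0. ✓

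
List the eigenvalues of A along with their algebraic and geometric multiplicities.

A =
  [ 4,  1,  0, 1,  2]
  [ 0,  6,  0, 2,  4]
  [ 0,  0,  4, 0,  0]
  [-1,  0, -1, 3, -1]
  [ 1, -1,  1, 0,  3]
λ = 4: alg = 5, geom = 3

Step 1 — factor the characteristic polynomial to read off the algebraic multiplicities:
  χ_A(x) = (x - 4)^5

Step 2 — compute geometric multiplicities via the rank-nullity identity g(λ) = n − rank(A − λI):
  rank(A − (4)·I) = 2, so dim ker(A − (4)·I) = n − 2 = 3

Summary:
  λ = 4: algebraic multiplicity = 5, geometric multiplicity = 3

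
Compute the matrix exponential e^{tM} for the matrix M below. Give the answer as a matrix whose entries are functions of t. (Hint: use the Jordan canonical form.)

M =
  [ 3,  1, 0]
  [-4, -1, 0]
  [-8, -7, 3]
e^{tM} =
  [2*t*exp(t) + exp(t), t*exp(t), 0]
  [-4*t*exp(t), -2*t*exp(t) + exp(t), 0]
  [-6*t*exp(t) - exp(3*t) + exp(t), -3*t*exp(t) - 2*exp(3*t) + 2*exp(t), exp(3*t)]

Strategy: write M = P · J · P⁻¹ where J is a Jordan canonical form, so e^{tM} = P · e^{tJ} · P⁻¹, and e^{tJ} can be computed block-by-block.

M has Jordan form
J =
  [1, 1, 0]
  [0, 1, 0]
  [0, 0, 3]
(up to reordering of blocks).

Per-block formulas:
  For a 1×1 block at λ = 3: exp(t · [3]) = [e^(3t)].
  For a 2×2 Jordan block J_2(1): exp(t · J_2(1)) = e^(1t)·(I + t·N), where N is the 2×2 nilpotent shift.

After assembling e^{tJ} and conjugating by P, we get:

e^{tM} =
  [2*t*exp(t) + exp(t), t*exp(t), 0]
  [-4*t*exp(t), -2*t*exp(t) + exp(t), 0]
  [-6*t*exp(t) - exp(3*t) + exp(t), -3*t*exp(t) - 2*exp(3*t) + 2*exp(t), exp(3*t)]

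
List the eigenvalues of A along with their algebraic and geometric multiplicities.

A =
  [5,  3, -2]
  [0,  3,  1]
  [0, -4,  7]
λ = 5: alg = 3, geom = 1

Step 1 — factor the characteristic polynomial to read off the algebraic multiplicities:
  χ_A(x) = (x - 5)^3

Step 2 — compute geometric multiplicities via the rank-nullity identity g(λ) = n − rank(A − λI):
  rank(A − (5)·I) = 2, so dim ker(A − (5)·I) = n − 2 = 1

Summary:
  λ = 5: algebraic multiplicity = 3, geometric multiplicity = 1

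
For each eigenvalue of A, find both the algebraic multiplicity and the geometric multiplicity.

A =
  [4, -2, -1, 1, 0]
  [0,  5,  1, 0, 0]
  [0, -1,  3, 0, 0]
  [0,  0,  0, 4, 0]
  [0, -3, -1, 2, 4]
λ = 4: alg = 5, geom = 3

Step 1 — factor the characteristic polynomial to read off the algebraic multiplicities:
  χ_A(x) = (x - 4)^5

Step 2 — compute geometric multiplicities via the rank-nullity identity g(λ) = n − rank(A − λI):
  rank(A − (4)·I) = 2, so dim ker(A − (4)·I) = n − 2 = 3

Summary:
  λ = 4: algebraic multiplicity = 5, geometric multiplicity = 3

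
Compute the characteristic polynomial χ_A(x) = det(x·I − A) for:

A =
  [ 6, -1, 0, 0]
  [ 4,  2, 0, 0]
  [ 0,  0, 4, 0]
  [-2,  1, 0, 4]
x^4 - 16*x^3 + 96*x^2 - 256*x + 256

Expanding det(x·I − A) (e.g. by cofactor expansion or by noting that A is similar to its Jordan form J, which has the same characteristic polynomial as A) gives
  χ_A(x) = x^4 - 16*x^3 + 96*x^2 - 256*x + 256
which factors as (x - 4)^4. The eigenvalues (with algebraic multiplicities) are λ = 4 with multiplicity 4.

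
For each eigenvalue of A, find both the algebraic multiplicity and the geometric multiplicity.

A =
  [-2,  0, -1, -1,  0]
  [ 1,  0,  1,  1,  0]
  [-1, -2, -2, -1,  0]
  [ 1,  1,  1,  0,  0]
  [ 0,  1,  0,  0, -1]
λ = -1: alg = 5, geom = 3

Step 1 — factor the characteristic polynomial to read off the algebraic multiplicities:
  χ_A(x) = (x + 1)^5

Step 2 — compute geometric multiplicities via the rank-nullity identity g(λ) = n − rank(A − λI):
  rank(A − (-1)·I) = 2, so dim ker(A − (-1)·I) = n − 2 = 3

Summary:
  λ = -1: algebraic multiplicity = 5, geometric multiplicity = 3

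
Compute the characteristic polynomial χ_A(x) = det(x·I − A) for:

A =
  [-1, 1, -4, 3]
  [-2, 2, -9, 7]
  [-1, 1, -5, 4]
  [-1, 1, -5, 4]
x^4

Expanding det(x·I − A) (e.g. by cofactor expansion or by noting that A is similar to its Jordan form J, which has the same characteristic polynomial as A) gives
  χ_A(x) = x^4
which factors as x^4. The eigenvalues (with algebraic multiplicities) are λ = 0 with multiplicity 4.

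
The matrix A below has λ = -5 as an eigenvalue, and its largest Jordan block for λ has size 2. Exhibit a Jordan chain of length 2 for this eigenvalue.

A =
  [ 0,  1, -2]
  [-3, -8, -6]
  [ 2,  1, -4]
A Jordan chain for λ = -5 of length 2:
v_1 = (1, -3, 1)ᵀ
v_2 = (0, 1, 0)ᵀ

Let N = A − (-5)·I. We want v_2 with N^2 v_2 = 0 but N^1 v_2 ≠ 0; then v_{j-1} := N · v_j for j = 2, …, 2.

Pick v_2 = (0, 1, 0)ᵀ.
Then v_1 = N · v_2 = (1, -3, 1)ᵀ.

Sanity check: (A − (-5)·I) v_1 = (0, 0, 0)ᵀ = 0. ✓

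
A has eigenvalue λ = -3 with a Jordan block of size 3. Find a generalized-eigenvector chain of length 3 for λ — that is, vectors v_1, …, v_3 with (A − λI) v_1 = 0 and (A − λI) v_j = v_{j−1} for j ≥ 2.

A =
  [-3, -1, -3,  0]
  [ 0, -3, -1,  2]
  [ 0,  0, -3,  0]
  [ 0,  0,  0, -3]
A Jordan chain for λ = -3 of length 3:
v_1 = (1, 0, 0, 0)ᵀ
v_2 = (-3, -1, 0, 0)ᵀ
v_3 = (0, 0, 1, 0)ᵀ

Let N = A − (-3)·I. We want v_3 with N^3 v_3 = 0 but N^2 v_3 ≠ 0; then v_{j-1} := N · v_j for j = 3, …, 2.

Pick v_3 = (0, 0, 1, 0)ᵀ.
Then v_2 = N · v_3 = (-3, -1, 0, 0)ᵀ.
Then v_1 = N · v_2 = (1, 0, 0, 0)ᵀ.

Sanity check: (A − (-3)·I) v_1 = (0, 0, 0, 0)ᵀ = 0. ✓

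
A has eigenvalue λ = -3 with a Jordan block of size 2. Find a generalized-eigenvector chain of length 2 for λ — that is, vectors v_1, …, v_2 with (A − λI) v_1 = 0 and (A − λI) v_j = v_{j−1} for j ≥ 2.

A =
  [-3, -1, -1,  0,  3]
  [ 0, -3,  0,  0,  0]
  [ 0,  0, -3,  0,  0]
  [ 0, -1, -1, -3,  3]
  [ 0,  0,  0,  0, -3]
A Jordan chain for λ = -3 of length 2:
v_1 = (-1, 0, 0, -1, 0)ᵀ
v_2 = (0, 1, 0, 0, 0)ᵀ

Let N = A − (-3)·I. We want v_2 with N^2 v_2 = 0 but N^1 v_2 ≠ 0; then v_{j-1} := N · v_j for j = 2, …, 2.

Pick v_2 = (0, 1, 0, 0, 0)ᵀ.
Then v_1 = N · v_2 = (-1, 0, 0, -1, 0)ᵀ.

Sanity check: (A − (-3)·I) v_1 = (0, 0, 0, 0, 0)ᵀ = 0. ✓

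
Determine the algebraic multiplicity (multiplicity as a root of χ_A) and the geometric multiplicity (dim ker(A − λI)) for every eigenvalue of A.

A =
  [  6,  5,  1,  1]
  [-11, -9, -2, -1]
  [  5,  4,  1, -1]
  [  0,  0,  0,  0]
λ = -1: alg = 2, geom = 1; λ = 0: alg = 2, geom = 1

Step 1 — factor the characteristic polynomial to read off the algebraic multiplicities:
  χ_A(x) = x^2*(x + 1)^2

Step 2 — compute geometric multiplicities via the rank-nullity identity g(λ) = n − rank(A − λI):
  rank(A − (-1)·I) = 3, so dim ker(A − (-1)·I) = n − 3 = 1
  rank(A − (0)·I) = 3, so dim ker(A − (0)·I) = n − 3 = 1

Summary:
  λ = -1: algebraic multiplicity = 2, geometric multiplicity = 1
  λ = 0: algebraic multiplicity = 2, geometric multiplicity = 1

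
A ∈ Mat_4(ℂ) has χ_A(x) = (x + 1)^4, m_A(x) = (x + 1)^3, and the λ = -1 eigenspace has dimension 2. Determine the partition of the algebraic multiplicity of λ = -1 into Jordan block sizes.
Block sizes for λ = -1: [3, 1]

Step 1 — from the characteristic polynomial, algebraic multiplicity of λ = -1 is 4. From dim ker(A − (-1)·I) = 2, there are exactly 2 Jordan blocks for λ = -1.
Step 2 — from the minimal polynomial, the factor (x + 1)^3 tells us the largest block for λ = -1 has size 3.
Step 3 — with total size 4, 2 blocks, and largest block 3, the block sizes (in nonincreasing order) are [3, 1].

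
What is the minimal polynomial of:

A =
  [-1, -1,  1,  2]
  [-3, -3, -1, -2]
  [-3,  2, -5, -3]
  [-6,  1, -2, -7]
x^3 + 12*x^2 + 48*x + 64

The characteristic polynomial is χ_A(x) = (x + 4)^4, so the eigenvalues are known. The minimal polynomial is
  m_A(x) = Π_λ (x − λ)^{k_λ}
where k_λ is the size of the *largest* Jordan block for λ (equivalently, the smallest k with (A − λI)^k v = 0 for every generalised eigenvector v of λ).

  λ = -4: largest Jordan block has size 3, contributing (x + 4)^3

So m_A(x) = (x + 4)^3 = x^3 + 12*x^2 + 48*x + 64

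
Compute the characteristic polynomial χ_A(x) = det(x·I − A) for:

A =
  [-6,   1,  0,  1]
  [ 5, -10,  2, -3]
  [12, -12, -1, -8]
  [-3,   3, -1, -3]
x^4 + 20*x^3 + 150*x^2 + 500*x + 625

Expanding det(x·I − A) (e.g. by cofactor expansion or by noting that A is similar to its Jordan form J, which has the same characteristic polynomial as A) gives
  χ_A(x) = x^4 + 20*x^3 + 150*x^2 + 500*x + 625
which factors as (x + 5)^4. The eigenvalues (with algebraic multiplicities) are λ = -5 with multiplicity 4.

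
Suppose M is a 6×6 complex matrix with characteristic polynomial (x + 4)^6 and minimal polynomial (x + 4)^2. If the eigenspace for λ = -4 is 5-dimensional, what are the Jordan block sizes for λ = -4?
Block sizes for λ = -4: [2, 1, 1, 1, 1]

Step 1 — from the characteristic polynomial, algebraic multiplicity of λ = -4 is 6. From dim ker(M − (-4)·I) = 5, there are exactly 5 Jordan blocks for λ = -4.
Step 2 — from the minimal polynomial, the factor (x + 4)^2 tells us the largest block for λ = -4 has size 2.
Step 3 — with total size 6, 5 blocks, and largest block 2, the block sizes (in nonincreasing order) are [2, 1, 1, 1, 1].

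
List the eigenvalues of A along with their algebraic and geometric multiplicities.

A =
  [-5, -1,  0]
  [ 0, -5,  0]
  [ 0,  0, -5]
λ = -5: alg = 3, geom = 2

Step 1 — factor the characteristic polynomial to read off the algebraic multiplicities:
  χ_A(x) = (x + 5)^3

Step 2 — compute geometric multiplicities via the rank-nullity identity g(λ) = n − rank(A − λI):
  rank(A − (-5)·I) = 1, so dim ker(A − (-5)·I) = n − 1 = 2

Summary:
  λ = -5: algebraic multiplicity = 3, geometric multiplicity = 2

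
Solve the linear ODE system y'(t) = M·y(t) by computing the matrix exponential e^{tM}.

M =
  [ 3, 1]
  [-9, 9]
e^{tM} =
  [-3*t*exp(6*t) + exp(6*t), t*exp(6*t)]
  [-9*t*exp(6*t), 3*t*exp(6*t) + exp(6*t)]

Strategy: write M = P · J · P⁻¹ where J is a Jordan canonical form, so e^{tM} = P · e^{tJ} · P⁻¹, and e^{tJ} can be computed block-by-block.

M has Jordan form
J =
  [6, 1]
  [0, 6]
(up to reordering of blocks).

Per-block formulas:
  For a 2×2 Jordan block J_2(6): exp(t · J_2(6)) = e^(6t)·(I + t·N), where N is the 2×2 nilpotent shift.

After assembling e^{tJ} and conjugating by P, we get:

e^{tM} =
  [-3*t*exp(6*t) + exp(6*t), t*exp(6*t)]
  [-9*t*exp(6*t), 3*t*exp(6*t) + exp(6*t)]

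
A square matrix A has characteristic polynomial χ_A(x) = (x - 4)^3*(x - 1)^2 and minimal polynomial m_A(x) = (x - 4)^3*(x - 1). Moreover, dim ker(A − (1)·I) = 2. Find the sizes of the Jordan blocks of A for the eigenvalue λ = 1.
Block sizes for λ = 1: [1, 1]

Step 1 — from the characteristic polynomial, algebraic multiplicity of λ = 1 is 2. From dim ker(A − (1)·I) = 2, there are exactly 2 Jordan blocks for λ = 1.
Step 2 — from the minimal polynomial, the factor (x − 1) tells us the largest block for λ = 1 has size 1.
Step 3 — with total size 2, 2 blocks, and largest block 1, the block sizes (in nonincreasing order) are [1, 1].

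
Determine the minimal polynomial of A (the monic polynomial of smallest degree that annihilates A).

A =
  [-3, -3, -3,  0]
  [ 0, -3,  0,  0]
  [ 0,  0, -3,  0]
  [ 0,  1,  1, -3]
x^2 + 6*x + 9

The characteristic polynomial is χ_A(x) = (x + 3)^4, so the eigenvalues are known. The minimal polynomial is
  m_A(x) = Π_λ (x − λ)^{k_λ}
where k_λ is the size of the *largest* Jordan block for λ (equivalently, the smallest k with (A − λI)^k v = 0 for every generalised eigenvector v of λ).

  λ = -3: largest Jordan block has size 2, contributing (x + 3)^2

So m_A(x) = (x + 3)^2 = x^2 + 6*x + 9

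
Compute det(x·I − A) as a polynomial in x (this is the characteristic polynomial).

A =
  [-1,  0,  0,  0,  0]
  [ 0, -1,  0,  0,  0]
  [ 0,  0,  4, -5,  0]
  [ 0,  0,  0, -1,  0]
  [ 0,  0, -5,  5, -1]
x^5 - 10*x^3 - 20*x^2 - 15*x - 4

Expanding det(x·I − A) (e.g. by cofactor expansion or by noting that A is similar to its Jordan form J, which has the same characteristic polynomial as A) gives
  χ_A(x) = x^5 - 10*x^3 - 20*x^2 - 15*x - 4
which factors as (x - 4)*(x + 1)^4. The eigenvalues (with algebraic multiplicities) are λ = -1 with multiplicity 4, λ = 4 with multiplicity 1.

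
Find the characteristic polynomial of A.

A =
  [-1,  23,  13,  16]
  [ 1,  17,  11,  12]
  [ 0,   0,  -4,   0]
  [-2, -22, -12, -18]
x^4 + 6*x^3 - 24*x^2 - 224*x - 384

Expanding det(x·I − A) (e.g. by cofactor expansion or by noting that A is similar to its Jordan form J, which has the same characteristic polynomial as A) gives
  χ_A(x) = x^4 + 6*x^3 - 24*x^2 - 224*x - 384
which factors as (x - 6)*(x + 4)^3. The eigenvalues (with algebraic multiplicities) are λ = -4 with multiplicity 3, λ = 6 with multiplicity 1.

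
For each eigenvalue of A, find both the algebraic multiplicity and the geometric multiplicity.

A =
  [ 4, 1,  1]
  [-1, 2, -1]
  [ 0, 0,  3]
λ = 3: alg = 3, geom = 2

Step 1 — factor the characteristic polynomial to read off the algebraic multiplicities:
  χ_A(x) = (x - 3)^3

Step 2 — compute geometric multiplicities via the rank-nullity identity g(λ) = n − rank(A − λI):
  rank(A − (3)·I) = 1, so dim ker(A − (3)·I) = n − 1 = 2

Summary:
  λ = 3: algebraic multiplicity = 3, geometric multiplicity = 2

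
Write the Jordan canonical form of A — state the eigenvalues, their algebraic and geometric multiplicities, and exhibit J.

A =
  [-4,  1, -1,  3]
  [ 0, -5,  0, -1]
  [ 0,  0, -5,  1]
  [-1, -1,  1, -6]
J_3(-5) ⊕ J_1(-5)

The characteristic polynomial is
  det(x·I − A) = x^4 + 20*x^3 + 150*x^2 + 500*x + 625 = (x + 5)^4

Eigenvalues and multiplicities (the geometric multiplicity of λ is n − rank(A − λI), which equals the number of Jordan blocks for λ):
  λ = -5: algebraic multiplicity = 4, geometric multiplicity = 2

Determining the block sizes for each eigenvalue:
  λ = -5: with am = 4 and gm = 2, the partition is not yet determined (e.g. several partitions of 4 into 2 parts exist). Let N = A − (-5)·I. Computing rank(N^1) = 2, rank(N^2) = 1, rank(N^3) = 0; the number of blocks of size ≥ j is rank(N^{j−1}) − rank(N^j), giving [2, 1, 1]. So we have 1 block(s) of size 3, 1 block(s) of size 1 → block sizes [3, 1]

Assembling the blocks gives a Jordan form
J =
  [-5,  1,  0,  0]
  [ 0, -5,  1,  0]
  [ 0,  0, -5,  0]
  [ 0,  0,  0, -5]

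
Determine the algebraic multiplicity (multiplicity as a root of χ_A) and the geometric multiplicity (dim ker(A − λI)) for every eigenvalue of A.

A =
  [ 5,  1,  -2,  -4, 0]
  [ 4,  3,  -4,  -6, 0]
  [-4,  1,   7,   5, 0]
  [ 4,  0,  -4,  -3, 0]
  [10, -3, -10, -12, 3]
λ = 3: alg = 5, geom = 3

Step 1 — factor the characteristic polynomial to read off the algebraic multiplicities:
  χ_A(x) = (x - 3)^5

Step 2 — compute geometric multiplicities via the rank-nullity identity g(λ) = n − rank(A − λI):
  rank(A − (3)·I) = 2, so dim ker(A − (3)·I) = n − 2 = 3

Summary:
  λ = 3: algebraic multiplicity = 5, geometric multiplicity = 3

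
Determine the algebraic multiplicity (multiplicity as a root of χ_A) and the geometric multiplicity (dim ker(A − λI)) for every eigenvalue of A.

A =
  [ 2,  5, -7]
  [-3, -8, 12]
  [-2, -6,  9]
λ = 1: alg = 3, geom = 1

Step 1 — factor the characteristic polynomial to read off the algebraic multiplicities:
  χ_A(x) = (x - 1)^3

Step 2 — compute geometric multiplicities via the rank-nullity identity g(λ) = n − rank(A − λI):
  rank(A − (1)·I) = 2, so dim ker(A − (1)·I) = n − 2 = 1

Summary:
  λ = 1: algebraic multiplicity = 3, geometric multiplicity = 1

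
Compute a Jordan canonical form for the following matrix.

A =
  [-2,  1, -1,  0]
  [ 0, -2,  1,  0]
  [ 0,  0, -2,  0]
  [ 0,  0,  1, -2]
J_3(-2) ⊕ J_1(-2)

The characteristic polynomial is
  det(x·I − A) = x^4 + 8*x^3 + 24*x^2 + 32*x + 16 = (x + 2)^4

Eigenvalues and multiplicities (the geometric multiplicity of λ is n − rank(A − λI), which equals the number of Jordan blocks for λ):
  λ = -2: algebraic multiplicity = 4, geometric multiplicity = 2

Determining the block sizes for each eigenvalue:
  λ = -2: with am = 4 and gm = 2, the partition is not yet determined (e.g. several partitions of 4 into 2 parts exist). Let N = A − (-2)·I. Computing rank(N^1) = 2, rank(N^2) = 1, rank(N^3) = 0; the number of blocks of size ≥ j is rank(N^{j−1}) − rank(N^j), giving [2, 1, 1]. So we have 1 block(s) of size 3, 1 block(s) of size 1 → block sizes [3, 1]

Assembling the blocks gives a Jordan form
J =
  [-2,  1,  0,  0]
  [ 0, -2,  1,  0]
  [ 0,  0, -2,  0]
  [ 0,  0,  0, -2]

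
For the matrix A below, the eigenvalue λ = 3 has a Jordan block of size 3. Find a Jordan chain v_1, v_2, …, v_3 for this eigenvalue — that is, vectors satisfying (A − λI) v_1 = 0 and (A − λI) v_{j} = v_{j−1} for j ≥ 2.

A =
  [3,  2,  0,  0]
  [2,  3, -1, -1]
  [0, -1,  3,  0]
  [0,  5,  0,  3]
A Jordan chain for λ = 3 of length 3:
v_1 = (4, 0, -2, 10)ᵀ
v_2 = (0, 2, 0, 0)ᵀ
v_3 = (1, 0, 0, 0)ᵀ

Let N = A − (3)·I. We want v_3 with N^3 v_3 = 0 but N^2 v_3 ≠ 0; then v_{j-1} := N · v_j for j = 3, …, 2.

Pick v_3 = (1, 0, 0, 0)ᵀ.
Then v_2 = N · v_3 = (0, 2, 0, 0)ᵀ.
Then v_1 = N · v_2 = (4, 0, -2, 10)ᵀ.

Sanity check: (A − (3)·I) v_1 = (0, 0, 0, 0)ᵀ = 0. ✓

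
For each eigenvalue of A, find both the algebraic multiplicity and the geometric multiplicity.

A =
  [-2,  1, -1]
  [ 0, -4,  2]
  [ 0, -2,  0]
λ = -2: alg = 3, geom = 2

Step 1 — factor the characteristic polynomial to read off the algebraic multiplicities:
  χ_A(x) = (x + 2)^3

Step 2 — compute geometric multiplicities via the rank-nullity identity g(λ) = n − rank(A − λI):
  rank(A − (-2)·I) = 1, so dim ker(A − (-2)·I) = n − 1 = 2

Summary:
  λ = -2: algebraic multiplicity = 3, geometric multiplicity = 2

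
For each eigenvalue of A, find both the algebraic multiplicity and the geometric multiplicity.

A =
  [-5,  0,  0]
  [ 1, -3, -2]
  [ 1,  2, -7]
λ = -5: alg = 3, geom = 2

Step 1 — factor the characteristic polynomial to read off the algebraic multiplicities:
  χ_A(x) = (x + 5)^3

Step 2 — compute geometric multiplicities via the rank-nullity identity g(λ) = n − rank(A − λI):
  rank(A − (-5)·I) = 1, so dim ker(A − (-5)·I) = n − 1 = 2

Summary:
  λ = -5: algebraic multiplicity = 3, geometric multiplicity = 2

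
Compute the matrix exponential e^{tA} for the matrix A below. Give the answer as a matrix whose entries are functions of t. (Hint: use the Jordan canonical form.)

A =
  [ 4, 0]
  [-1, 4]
e^{tA} =
  [exp(4*t), 0]
  [-t*exp(4*t), exp(4*t)]

Strategy: write A = P · J · P⁻¹ where J is a Jordan canonical form, so e^{tA} = P · e^{tJ} · P⁻¹, and e^{tJ} can be computed block-by-block.

A has Jordan form
J =
  [4, 1]
  [0, 4]
(up to reordering of blocks).

Per-block formulas:
  For a 2×2 Jordan block J_2(4): exp(t · J_2(4)) = e^(4t)·(I + t·N), where N is the 2×2 nilpotent shift.

After assembling e^{tJ} and conjugating by P, we get:

e^{tA} =
  [exp(4*t), 0]
  [-t*exp(4*t), exp(4*t)]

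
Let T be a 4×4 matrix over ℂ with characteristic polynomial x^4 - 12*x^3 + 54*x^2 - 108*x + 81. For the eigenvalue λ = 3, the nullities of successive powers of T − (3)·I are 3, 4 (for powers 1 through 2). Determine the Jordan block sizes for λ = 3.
Block sizes for λ = 3: [2, 1, 1]

From the dimensions of kernels of powers, the number of Jordan blocks of size at least j is d_j − d_{j−1} where d_j = dim ker(N^j) (with d_0 = 0). Computing the differences gives [3, 1].
The number of blocks of size exactly k is (#blocks of size ≥ k) − (#blocks of size ≥ k + 1), so the partition is: 2 block(s) of size 1, 1 block(s) of size 2.
In nonincreasing order the block sizes are [2, 1, 1].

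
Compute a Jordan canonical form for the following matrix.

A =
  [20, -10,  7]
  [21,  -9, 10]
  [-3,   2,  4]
J_3(5)

The characteristic polynomial is
  det(x·I − A) = x^3 - 15*x^2 + 75*x - 125 = (x - 5)^3

Eigenvalues and multiplicities (the geometric multiplicity of λ is n − rank(A − λI), which equals the number of Jordan blocks for λ):
  λ = 5: algebraic multiplicity = 3, geometric multiplicity = 1

Determining the block sizes for each eigenvalue:
  λ = 5: one block (gm = 1), so the single block has size am = 3 → block sizes [3]

Assembling the blocks gives a Jordan form
J =
  [5, 1, 0]
  [0, 5, 1]
  [0, 0, 5]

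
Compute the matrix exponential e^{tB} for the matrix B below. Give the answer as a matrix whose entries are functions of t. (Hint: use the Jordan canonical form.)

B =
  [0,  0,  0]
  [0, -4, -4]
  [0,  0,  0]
e^{tB} =
  [1, 0, 0]
  [0, exp(-4*t), -1 + exp(-4*t)]
  [0, 0, 1]

Strategy: write B = P · J · P⁻¹ where J is a Jordan canonical form, so e^{tB} = P · e^{tJ} · P⁻¹, and e^{tJ} can be computed block-by-block.

B has Jordan form
J =
  [-4, 0, 0]
  [ 0, 0, 0]
  [ 0, 0, 0]
(up to reordering of blocks).

Per-block formulas:
  For a 1×1 block at λ = 0: exp(t · [0]) = [e^(0t)].
  For a 1×1 block at λ = -4: exp(t · [-4]) = [e^(-4t)].

After assembling e^{tJ} and conjugating by P, we get:

e^{tB} =
  [1, 0, 0]
  [0, exp(-4*t), -1 + exp(-4*t)]
  [0, 0, 1]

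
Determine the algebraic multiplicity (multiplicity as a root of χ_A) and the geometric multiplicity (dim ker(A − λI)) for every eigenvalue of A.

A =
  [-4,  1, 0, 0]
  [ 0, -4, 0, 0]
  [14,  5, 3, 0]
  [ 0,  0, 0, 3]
λ = -4: alg = 2, geom = 1; λ = 3: alg = 2, geom = 2

Step 1 — factor the characteristic polynomial to read off the algebraic multiplicities:
  χ_A(x) = (x - 3)^2*(x + 4)^2

Step 2 — compute geometric multiplicities via the rank-nullity identity g(λ) = n − rank(A − λI):
  rank(A − (-4)·I) = 3, so dim ker(A − (-4)·I) = n − 3 = 1
  rank(A − (3)·I) = 2, so dim ker(A − (3)·I) = n − 2 = 2

Summary:
  λ = -4: algebraic multiplicity = 2, geometric multiplicity = 1
  λ = 3: algebraic multiplicity = 2, geometric multiplicity = 2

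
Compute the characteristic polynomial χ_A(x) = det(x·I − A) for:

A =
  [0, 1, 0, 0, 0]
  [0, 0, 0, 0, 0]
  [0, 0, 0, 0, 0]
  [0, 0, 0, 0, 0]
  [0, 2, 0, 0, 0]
x^5

Expanding det(x·I − A) (e.g. by cofactor expansion or by noting that A is similar to its Jordan form J, which has the same characteristic polynomial as A) gives
  χ_A(x) = x^5
which factors as x^5. The eigenvalues (with algebraic multiplicities) are λ = 0 with multiplicity 5.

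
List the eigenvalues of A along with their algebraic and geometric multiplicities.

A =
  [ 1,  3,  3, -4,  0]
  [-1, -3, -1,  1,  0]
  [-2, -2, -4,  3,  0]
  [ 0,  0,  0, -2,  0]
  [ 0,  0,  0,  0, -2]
λ = -2: alg = 5, geom = 3

Step 1 — factor the characteristic polynomial to read off the algebraic multiplicities:
  χ_A(x) = (x + 2)^5

Step 2 — compute geometric multiplicities via the rank-nullity identity g(λ) = n − rank(A − λI):
  rank(A − (-2)·I) = 2, so dim ker(A − (-2)·I) = n − 2 = 3

Summary:
  λ = -2: algebraic multiplicity = 5, geometric multiplicity = 3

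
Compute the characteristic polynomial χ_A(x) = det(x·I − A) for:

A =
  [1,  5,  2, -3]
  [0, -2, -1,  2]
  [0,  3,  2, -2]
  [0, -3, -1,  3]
x^4 - 4*x^3 + 6*x^2 - 4*x + 1

Expanding det(x·I − A) (e.g. by cofactor expansion or by noting that A is similar to its Jordan form J, which has the same characteristic polynomial as A) gives
  χ_A(x) = x^4 - 4*x^3 + 6*x^2 - 4*x + 1
which factors as (x - 1)^4. The eigenvalues (with algebraic multiplicities) are λ = 1 with multiplicity 4.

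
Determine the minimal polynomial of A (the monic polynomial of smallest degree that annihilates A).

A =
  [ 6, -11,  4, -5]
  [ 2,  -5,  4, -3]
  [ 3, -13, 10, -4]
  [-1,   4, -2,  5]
x^3 - 12*x^2 + 48*x - 64

The characteristic polynomial is χ_A(x) = (x - 4)^4, so the eigenvalues are known. The minimal polynomial is
  m_A(x) = Π_λ (x − λ)^{k_λ}
where k_λ is the size of the *largest* Jordan block for λ (equivalently, the smallest k with (A − λI)^k v = 0 for every generalised eigenvector v of λ).

  λ = 4: largest Jordan block has size 3, contributing (x − 4)^3

So m_A(x) = (x - 4)^3 = x^3 - 12*x^2 + 48*x - 64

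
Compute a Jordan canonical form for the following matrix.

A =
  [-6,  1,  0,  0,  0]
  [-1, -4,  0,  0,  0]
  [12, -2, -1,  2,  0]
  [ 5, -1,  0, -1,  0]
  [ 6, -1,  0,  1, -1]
J_2(-5) ⊕ J_2(-1) ⊕ J_1(-1)

The characteristic polynomial is
  det(x·I − A) = x^5 + 13*x^4 + 58*x^3 + 106*x^2 + 85*x + 25 = (x + 1)^3*(x + 5)^2

Eigenvalues and multiplicities (the geometric multiplicity of λ is n − rank(A − λI), which equals the number of Jordan blocks for λ):
  λ = -5: algebraic multiplicity = 2, geometric multiplicity = 1
  λ = -1: algebraic multiplicity = 3, geometric multiplicity = 2

Determining the block sizes for each eigenvalue:
  λ = -5: one block (gm = 1), so the single block has size am = 2 → block sizes [2]
  λ = -1: 2 blocks summing to 3 forces exactly one block of size 2 and the rest size 1 → block sizes [2, 1]

Assembling the blocks gives a Jordan form
J =
  [-5,  1,  0,  0,  0]
  [ 0, -5,  0,  0,  0]
  [ 0,  0, -1,  1,  0]
  [ 0,  0,  0, -1,  0]
  [ 0,  0,  0,  0, -1]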